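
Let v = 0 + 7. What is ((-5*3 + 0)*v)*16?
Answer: -1680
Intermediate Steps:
v = 7
((-5*3 + 0)*v)*16 = ((-5*3 + 0)*7)*16 = ((-15 + 0)*7)*16 = -15*7*16 = -105*16 = -1680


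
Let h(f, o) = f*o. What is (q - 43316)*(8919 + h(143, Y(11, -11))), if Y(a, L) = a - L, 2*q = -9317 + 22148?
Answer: -890409065/2 ≈ -4.4520e+8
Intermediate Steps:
q = 12831/2 (q = (-9317 + 22148)/2 = (½)*12831 = 12831/2 ≈ 6415.5)
(q - 43316)*(8919 + h(143, Y(11, -11))) = (12831/2 - 43316)*(8919 + 143*(11 - 1*(-11))) = -73801*(8919 + 143*(11 + 11))/2 = -73801*(8919 + 143*22)/2 = -73801*(8919 + 3146)/2 = -73801/2*12065 = -890409065/2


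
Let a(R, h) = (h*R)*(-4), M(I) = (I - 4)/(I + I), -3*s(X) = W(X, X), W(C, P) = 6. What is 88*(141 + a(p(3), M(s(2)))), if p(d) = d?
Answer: 10824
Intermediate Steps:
s(X) = -2 (s(X) = -1/3*6 = -2)
M(I) = (-4 + I)/(2*I) (M(I) = (-4 + I)/((2*I)) = (-4 + I)*(1/(2*I)) = (-4 + I)/(2*I))
a(R, h) = -4*R*h (a(R, h) = (R*h)*(-4) = -4*R*h)
88*(141 + a(p(3), M(s(2)))) = 88*(141 - 4*3*(1/2)*(-4 - 2)/(-2)) = 88*(141 - 4*3*(1/2)*(-1/2)*(-6)) = 88*(141 - 4*3*3/2) = 88*(141 - 18) = 88*123 = 10824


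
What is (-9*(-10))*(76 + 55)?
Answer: 11790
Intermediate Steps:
(-9*(-10))*(76 + 55) = 90*131 = 11790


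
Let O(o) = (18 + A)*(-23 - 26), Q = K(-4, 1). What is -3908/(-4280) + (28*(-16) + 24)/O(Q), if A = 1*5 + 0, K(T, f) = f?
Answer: 1554759/1205890 ≈ 1.2893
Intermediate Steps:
A = 5 (A = 5 + 0 = 5)
Q = 1
O(o) = -1127 (O(o) = (18 + 5)*(-23 - 26) = 23*(-49) = -1127)
-3908/(-4280) + (28*(-16) + 24)/O(Q) = -3908/(-4280) + (28*(-16) + 24)/(-1127) = -3908*(-1/4280) + (-448 + 24)*(-1/1127) = 977/1070 - 424*(-1/1127) = 977/1070 + 424/1127 = 1554759/1205890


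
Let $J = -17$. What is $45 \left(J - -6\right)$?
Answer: $-495$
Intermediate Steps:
$45 \left(J - -6\right) = 45 \left(-17 - -6\right) = 45 \left(-17 + 6\right) = 45 \left(-11\right) = -495$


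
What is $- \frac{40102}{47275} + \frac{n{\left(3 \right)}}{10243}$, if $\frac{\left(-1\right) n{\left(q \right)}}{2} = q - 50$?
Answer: $- \frac{406320936}{484237825} \approx -0.83909$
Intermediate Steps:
$n{\left(q \right)} = 100 - 2 q$ ($n{\left(q \right)} = - 2 \left(q - 50\right) = - 2 \left(-50 + q\right) = 100 - 2 q$)
$- \frac{40102}{47275} + \frac{n{\left(3 \right)}}{10243} = - \frac{40102}{47275} + \frac{100 - 6}{10243} = \left(-40102\right) \frac{1}{47275} + \left(100 - 6\right) \frac{1}{10243} = - \frac{40102}{47275} + 94 \cdot \frac{1}{10243} = - \frac{40102}{47275} + \frac{94}{10243} = - \frac{406320936}{484237825}$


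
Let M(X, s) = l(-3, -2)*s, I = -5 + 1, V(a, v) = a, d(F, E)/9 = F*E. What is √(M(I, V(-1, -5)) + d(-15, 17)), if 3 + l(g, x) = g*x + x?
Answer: 2*I*√574 ≈ 47.917*I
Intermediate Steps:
l(g, x) = -3 + x + g*x (l(g, x) = -3 + (g*x + x) = -3 + (x + g*x) = -3 + x + g*x)
d(F, E) = 9*E*F (d(F, E) = 9*(F*E) = 9*(E*F) = 9*E*F)
I = -4
M(X, s) = s (M(X, s) = (-3 - 2 - 3*(-2))*s = (-3 - 2 + 6)*s = 1*s = s)
√(M(I, V(-1, -5)) + d(-15, 17)) = √(-1 + 9*17*(-15)) = √(-1 - 2295) = √(-2296) = 2*I*√574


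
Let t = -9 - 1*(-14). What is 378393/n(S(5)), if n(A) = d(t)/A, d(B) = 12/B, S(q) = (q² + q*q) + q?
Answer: 34686025/4 ≈ 8.6715e+6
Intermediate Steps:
t = 5 (t = -9 + 14 = 5)
S(q) = q + 2*q² (S(q) = (q² + q²) + q = 2*q² + q = q + 2*q²)
n(A) = 12/(5*A) (n(A) = (12/5)/A = (12*(⅕))/A = 12/(5*A))
378393/n(S(5)) = 378393/((12/(5*((5*(1 + 2*5)))))) = 378393/((12/(5*((5*(1 + 10)))))) = 378393/((12/(5*((5*11))))) = 378393/(((12/5)/55)) = 378393/(((12/5)*(1/55))) = 378393/(12/275) = 378393*(275/12) = 34686025/4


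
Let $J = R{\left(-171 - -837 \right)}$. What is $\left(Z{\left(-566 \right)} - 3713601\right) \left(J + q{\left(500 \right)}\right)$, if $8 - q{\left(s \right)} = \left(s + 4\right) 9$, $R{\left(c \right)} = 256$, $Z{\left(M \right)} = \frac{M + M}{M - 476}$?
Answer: $\frac{8265403890960}{521} \approx 1.5864 \cdot 10^{10}$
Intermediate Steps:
$Z{\left(M \right)} = \frac{2 M}{-476 + M}$
$J = 256$
$q{\left(s \right)} = -28 - 9 s$ ($q{\left(s \right)} = 8 - \left(s + 4\right) 9 = 8 - \left(4 + s\right) 9 = 8 - \left(36 + 9 s\right) = -28 - 9 s$)
$\left(Z{\left(-566 \right)} - 3713601\right) \left(J + q{\left(500 \right)}\right) = \left(2 \left(-566\right) \frac{1}{-476 - 566} - 3713601\right) \left(256 - 4528\right) = \left(2 \left(-566\right) \frac{1}{-1042} - 3713601\right) \left(256 - 4528\right) = \left(2 \left(-566\right) \left(- \frac{1}{1042}\right) - 3713601\right) \left(256 - 4528\right) = \left(\frac{566}{521} - 3713601\right) \left(-4272\right) = \left(- \frac{1934785555}{521}\right) \left(-4272\right) = \frac{8265403890960}{521}$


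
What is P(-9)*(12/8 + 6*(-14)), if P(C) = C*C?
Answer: -13365/2 ≈ -6682.5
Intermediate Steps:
P(C) = C²
P(-9)*(12/8 + 6*(-14)) = (-9)²*(12/8 + 6*(-14)) = 81*(12*(⅛) - 84) = 81*(3/2 - 84) = 81*(-165/2) = -13365/2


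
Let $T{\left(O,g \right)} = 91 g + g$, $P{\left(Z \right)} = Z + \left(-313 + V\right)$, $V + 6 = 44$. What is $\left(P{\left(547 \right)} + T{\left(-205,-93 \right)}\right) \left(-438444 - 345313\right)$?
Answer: $6492642988$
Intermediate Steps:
$V = 38$ ($V = -6 + 44 = 38$)
$P{\left(Z \right)} = -275 + Z$ ($P{\left(Z \right)} = Z + \left(-313 + 38\right) = Z - 275 = -275 + Z$)
$T{\left(O,g \right)} = 92 g$
$\left(P{\left(547 \right)} + T{\left(-205,-93 \right)}\right) \left(-438444 - 345313\right) = \left(\left(-275 + 547\right) + 92 \left(-93\right)\right) \left(-438444 - 345313\right) = \left(272 - 8556\right) \left(-783757\right) = \left(-8284\right) \left(-783757\right) = 6492642988$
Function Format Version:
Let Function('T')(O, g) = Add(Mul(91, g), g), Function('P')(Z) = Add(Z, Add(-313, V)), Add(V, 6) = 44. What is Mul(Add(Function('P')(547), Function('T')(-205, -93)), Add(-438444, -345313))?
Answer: 6492642988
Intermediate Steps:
V = 38 (V = Add(-6, 44) = 38)
Function('P')(Z) = Add(-275, Z) (Function('P')(Z) = Add(Z, Add(-313, 38)) = Add(Z, -275) = Add(-275, Z))
Function('T')(O, g) = Mul(92, g)
Mul(Add(Function('P')(547), Function('T')(-205, -93)), Add(-438444, -345313)) = Mul(Add(Add(-275, 547), Mul(92, -93)), Add(-438444, -345313)) = Mul(Add(272, -8556), -783757) = Mul(-8284, -783757) = 6492642988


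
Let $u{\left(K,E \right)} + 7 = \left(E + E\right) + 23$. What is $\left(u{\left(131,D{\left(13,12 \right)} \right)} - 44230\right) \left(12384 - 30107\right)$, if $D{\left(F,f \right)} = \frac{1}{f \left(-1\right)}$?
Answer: $\frac{4701646055}{6} \approx 7.8361 \cdot 10^{8}$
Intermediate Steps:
$D{\left(F,f \right)} = - \frac{1}{f}$ ($D{\left(F,f \right)} = \frac{1}{\left(-1\right) f} = - \frac{1}{f}$)
$u{\left(K,E \right)} = 16 + 2 E$ ($u{\left(K,E \right)} = -7 + \left(\left(E + E\right) + 23\right) = -7 + \left(2 E + 23\right) = -7 + \left(23 + 2 E\right) = 16 + 2 E$)
$\left(u{\left(131,D{\left(13,12 \right)} \right)} - 44230\right) \left(12384 - 30107\right) = \left(\left(16 + 2 \left(- \frac{1}{12}\right)\right) - 44230\right) \left(12384 - 30107\right) = \left(\left(16 + 2 \left(\left(-1\right) \frac{1}{12}\right)\right) - 44230\right) \left(-17723\right) = \left(\left(16 + 2 \left(- \frac{1}{12}\right)\right) - 44230\right) \left(-17723\right) = \left(\left(16 - \frac{1}{6}\right) - 44230\right) \left(-17723\right) = \left(\frac{95}{6} - 44230\right) \left(-17723\right) = \left(- \frac{265285}{6}\right) \left(-17723\right) = \frac{4701646055}{6}$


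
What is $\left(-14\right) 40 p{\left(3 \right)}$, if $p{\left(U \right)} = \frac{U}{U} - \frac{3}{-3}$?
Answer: $-1120$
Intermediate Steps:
$p{\left(U \right)} = 2$ ($p{\left(U \right)} = 1 - -1 = 1 + 1 = 2$)
$\left(-14\right) 40 p{\left(3 \right)} = \left(-14\right) 40 \cdot 2 = \left(-560\right) 2 = -1120$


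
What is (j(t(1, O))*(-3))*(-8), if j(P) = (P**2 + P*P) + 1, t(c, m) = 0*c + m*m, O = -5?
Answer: 30024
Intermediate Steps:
t(c, m) = m**2 (t(c, m) = 0 + m**2 = m**2)
j(P) = 1 + 2*P**2 (j(P) = (P**2 + P**2) + 1 = 2*P**2 + 1 = 1 + 2*P**2)
(j(t(1, O))*(-3))*(-8) = ((1 + 2*((-5)**2)**2)*(-3))*(-8) = ((1 + 2*25**2)*(-3))*(-8) = ((1 + 2*625)*(-3))*(-8) = ((1 + 1250)*(-3))*(-8) = (1251*(-3))*(-8) = -3753*(-8) = 30024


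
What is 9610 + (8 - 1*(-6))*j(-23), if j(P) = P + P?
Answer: 8966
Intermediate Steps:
j(P) = 2*P
9610 + (8 - 1*(-6))*j(-23) = 9610 + (8 - 1*(-6))*(2*(-23)) = 9610 + (8 + 6)*(-46) = 9610 + 14*(-46) = 9610 - 644 = 8966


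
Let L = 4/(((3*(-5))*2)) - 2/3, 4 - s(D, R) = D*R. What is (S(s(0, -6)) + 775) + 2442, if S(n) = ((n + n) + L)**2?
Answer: 81721/25 ≈ 3268.8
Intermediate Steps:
s(D, R) = 4 - D*R
L = -4/5 (L = 4/((-15*2)) - 2*1/3 = 4/(-30) - 2/3 = 4*(-1/30) - 2/3 = -2/15 - 2/3 = -4/5 ≈ -0.80000)
S(n) = (-4/5 + 2*n)**2 (S(n) = ((n + n) - 4/5)**2 = (2*n - 4/5)**2 = (-4/5 + 2*n)**2)
(S(s(0, -6)) + 775) + 2442 = (4*(-2 + 5*(4 - 1*0*(-6)))**2/25 + 775) + 2442 = (4*(-2 + 5*(4 + 0))**2/25 + 775) + 2442 = (4*(-2 + 5*4)**2/25 + 775) + 2442 = (4*(-2 + 20)**2/25 + 775) + 2442 = ((4/25)*18**2 + 775) + 2442 = ((4/25)*324 + 775) + 2442 = (1296/25 + 775) + 2442 = 20671/25 + 2442 = 81721/25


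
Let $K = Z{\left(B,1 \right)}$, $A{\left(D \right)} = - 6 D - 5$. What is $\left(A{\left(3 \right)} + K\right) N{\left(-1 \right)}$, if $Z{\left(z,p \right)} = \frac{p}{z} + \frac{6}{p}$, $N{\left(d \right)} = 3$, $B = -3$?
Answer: $-52$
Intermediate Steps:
$A{\left(D \right)} = -5 - 6 D$
$Z{\left(z,p \right)} = \frac{6}{p} + \frac{p}{z}$
$K = \frac{17}{3}$ ($K = \frac{6}{1} + 1 \frac{1}{-3} = 6 \cdot 1 + 1 \left(- \frac{1}{3}\right) = 6 - \frac{1}{3} = \frac{17}{3} \approx 5.6667$)
$\left(A{\left(3 \right)} + K\right) N{\left(-1 \right)} = \left(\left(-5 - 18\right) + \frac{17}{3}\right) 3 = \left(-23 + \frac{17}{3}\right) 3 = \left(- \frac{52}{3}\right) 3 = -52$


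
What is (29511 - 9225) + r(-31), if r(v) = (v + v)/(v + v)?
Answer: 20287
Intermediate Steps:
r(v) = 1 (r(v) = (2*v)/((2*v)) = (2*v)*(1/(2*v)) = 1)
(29511 - 9225) + r(-31) = (29511 - 9225) + 1 = 20286 + 1 = 20287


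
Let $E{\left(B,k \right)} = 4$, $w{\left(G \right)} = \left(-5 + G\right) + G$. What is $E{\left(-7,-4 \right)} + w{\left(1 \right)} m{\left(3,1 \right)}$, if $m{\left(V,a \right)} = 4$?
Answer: $-8$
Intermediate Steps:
$w{\left(G \right)} = -5 + 2 G$
$E{\left(-7,-4 \right)} + w{\left(1 \right)} m{\left(3,1 \right)} = 4 + \left(-5 + 2 \cdot 1\right) 4 = 4 + \left(-5 + 2\right) 4 = 4 - 12 = -8$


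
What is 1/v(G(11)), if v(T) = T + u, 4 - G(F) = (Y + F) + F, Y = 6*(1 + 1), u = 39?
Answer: ⅑ ≈ 0.11111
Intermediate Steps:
Y = 12 (Y = 6*2 = 12)
G(F) = -8 - 2*F (G(F) = 4 - ((12 + F) + F) = 4 - (12 + 2*F) = 4 + (-12 - 2*F) = -8 - 2*F)
v(T) = 39 + T (v(T) = T + 39 = 39 + T)
1/v(G(11)) = 1/(39 + (-8 - 2*11)) = 1/(39 + (-8 - 22)) = 1/(39 - 30) = 1/9 = ⅑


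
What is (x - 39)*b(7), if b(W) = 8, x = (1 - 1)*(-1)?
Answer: -312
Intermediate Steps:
x = 0 (x = 0*(-1) = 0)
(x - 39)*b(7) = (0 - 39)*8 = -39*8 = -312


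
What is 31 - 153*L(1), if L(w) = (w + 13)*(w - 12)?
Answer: 23593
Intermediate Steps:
L(w) = (-12 + w)*(13 + w) (L(w) = (13 + w)*(-12 + w) = (-12 + w)*(13 + w))
31 - 153*L(1) = 31 - 153*(-156 + 1 + 1**2) = 31 - 153*(-156 + 1 + 1) = 31 - 153*(-154) = 31 + 23562 = 23593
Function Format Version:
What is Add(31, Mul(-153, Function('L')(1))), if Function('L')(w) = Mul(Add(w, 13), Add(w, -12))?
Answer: 23593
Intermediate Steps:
Function('L')(w) = Mul(Add(-12, w), Add(13, w)) (Function('L')(w) = Mul(Add(13, w), Add(-12, w)) = Mul(Add(-12, w), Add(13, w)))
Add(31, Mul(-153, Function('L')(1))) = Add(31, Mul(-153, Add(-156, 1, Pow(1, 2)))) = Add(31, Mul(-153, Add(-156, 1, 1))) = Add(31, Mul(-153, -154)) = Add(31, 23562) = 23593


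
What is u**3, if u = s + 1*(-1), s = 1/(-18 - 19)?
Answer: -54872/50653 ≈ -1.0833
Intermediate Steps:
s = -1/37 (s = 1/(-37) = -1/37 ≈ -0.027027)
u = -38/37 (u = -1/37 + 1*(-1) = -1/37 - 1 = -38/37 ≈ -1.0270)
u**3 = (-38/37)**3 = -54872/50653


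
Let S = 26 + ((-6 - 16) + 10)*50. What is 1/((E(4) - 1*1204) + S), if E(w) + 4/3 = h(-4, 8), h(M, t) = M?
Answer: -3/5350 ≈ -0.00056075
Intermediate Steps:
E(w) = -16/3 (E(w) = -4/3 - 4 = -16/3)
S = -574 (S = 26 + (-22 + 10)*50 = 26 - 12*50 = 26 - 600 = -574)
1/((E(4) - 1*1204) + S) = 1/((-16/3 - 1*1204) - 574) = 1/((-16/3 - 1204) - 574) = 1/(-3628/3 - 574) = 1/(-5350/3) = -3/5350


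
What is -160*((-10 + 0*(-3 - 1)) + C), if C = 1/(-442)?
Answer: 353680/221 ≈ 1600.4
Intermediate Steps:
C = -1/442 ≈ -0.0022624
-160*((-10 + 0*(-3 - 1)) + C) = -160*((-10 + 0*(-3 - 1)) - 1/442) = -160*((-10 + 0*(-4)) - 1/442) = -160*((-10 + 0) - 1/442) = -160*(-10 - 1/442) = -160*(-4421/442) = 353680/221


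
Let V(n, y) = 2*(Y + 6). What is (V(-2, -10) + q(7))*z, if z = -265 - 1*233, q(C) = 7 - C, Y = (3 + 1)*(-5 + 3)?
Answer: 1992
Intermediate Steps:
Y = -8 (Y = 4*(-2) = -8)
V(n, y) = -4 (V(n, y) = 2*(-8 + 6) = 2*(-2) = -4)
z = -498 (z = -265 - 233 = -498)
(V(-2, -10) + q(7))*z = (-4 + (7 - 1*7))*(-498) = (-4 + (7 - 7))*(-498) = (-4 + 0)*(-498) = -4*(-498) = 1992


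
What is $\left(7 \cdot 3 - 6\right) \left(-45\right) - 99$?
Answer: $-774$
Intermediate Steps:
$\left(7 \cdot 3 - 6\right) \left(-45\right) - 99 = \left(21 - 6\right) \left(-45\right) - 99 = 15 \left(-45\right) - 99 = -675 - 99 = -774$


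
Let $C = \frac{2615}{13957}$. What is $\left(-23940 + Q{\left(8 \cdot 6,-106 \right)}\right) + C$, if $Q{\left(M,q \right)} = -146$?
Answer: $- \frac{336165687}{13957} \approx -24086.0$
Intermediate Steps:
$C = \frac{2615}{13957}$ ($C = 2615 \cdot \frac{1}{13957} = \frac{2615}{13957} \approx 0.18736$)
$\left(-23940 + Q{\left(8 \cdot 6,-106 \right)}\right) + C = \left(-23940 - 146\right) + \frac{2615}{13957} = -24086 + \frac{2615}{13957} = - \frac{336165687}{13957}$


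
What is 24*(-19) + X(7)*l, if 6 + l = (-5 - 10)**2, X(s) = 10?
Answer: 1734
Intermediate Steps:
l = 219 (l = -6 + (-5 - 10)**2 = -6 + (-15)**2 = -6 + 225 = 219)
24*(-19) + X(7)*l = 24*(-19) + 10*219 = -456 + 2190 = 1734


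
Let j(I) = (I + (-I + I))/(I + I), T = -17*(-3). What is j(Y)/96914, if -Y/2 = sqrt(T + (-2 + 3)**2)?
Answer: 1/193828 ≈ 5.1592e-6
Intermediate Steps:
T = 51
Y = -4*sqrt(13) (Y = -2*sqrt(51 + (-2 + 3)**2) = -2*sqrt(51 + 1**2) = -2*sqrt(51 + 1) = -4*sqrt(13) ≈ -14.422)
j(I) = 1/2 (j(I) = (I + 0)/((2*I)) = I*(1/(2*I)) = 1/2)
j(Y)/96914 = (1/2)/96914 = (1/2)*(1/96914) = 1/193828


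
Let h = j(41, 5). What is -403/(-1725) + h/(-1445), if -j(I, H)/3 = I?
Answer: 158902/498525 ≈ 0.31874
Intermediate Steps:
j(I, H) = -3*I
h = -123 (h = -3*41 = -123)
-403/(-1725) + h/(-1445) = -403/(-1725) - 123/(-1445) = -403*(-1/1725) - 123*(-1/1445) = 403/1725 + 123/1445 = 158902/498525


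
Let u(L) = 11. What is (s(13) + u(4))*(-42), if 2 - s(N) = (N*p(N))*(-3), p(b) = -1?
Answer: 1092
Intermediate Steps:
s(N) = 2 - 3*N (s(N) = 2 - N*(-1)*(-3) = 2 - (-N)*(-3) = 2 - 3*N)
(s(13) + u(4))*(-42) = ((2 - 3*13) + 11)*(-42) = ((2 - 39) + 11)*(-42) = (-37 + 11)*(-42) = -26*(-42) = 1092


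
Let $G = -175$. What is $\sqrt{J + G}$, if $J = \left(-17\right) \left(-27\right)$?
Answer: $2 \sqrt{71} \approx 16.852$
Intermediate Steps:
$J = 459$
$\sqrt{J + G} = \sqrt{459 - 175} = \sqrt{284} = 2 \sqrt{71}$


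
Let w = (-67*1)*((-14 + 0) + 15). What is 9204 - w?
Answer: 9271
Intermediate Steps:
w = -67 (w = -67*(-14 + 15) = -67*1 = -67)
9204 - w = 9204 - 1*(-67) = 9204 + 67 = 9271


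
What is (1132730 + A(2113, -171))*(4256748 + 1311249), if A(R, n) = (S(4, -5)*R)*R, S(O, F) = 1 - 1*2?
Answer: -18552783155883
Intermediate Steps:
S(O, F) = -1 (S(O, F) = 1 - 2 = -1)
A(R, n) = -R² (A(R, n) = (-R)*R = -R²)
(1132730 + A(2113, -171))*(4256748 + 1311249) = (1132730 - 1*2113²)*(4256748 + 1311249) = (1132730 - 1*4464769)*5567997 = (1132730 - 4464769)*5567997 = -3332039*5567997 = -18552783155883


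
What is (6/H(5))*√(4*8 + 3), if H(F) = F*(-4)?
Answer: -3*√35/10 ≈ -1.7748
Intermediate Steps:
H(F) = -4*F
(6/H(5))*√(4*8 + 3) = (6/((-4*5)))*√(4*8 + 3) = (6/(-20))*√(32 + 3) = (6*(-1/20))*√35 = -3*√35/10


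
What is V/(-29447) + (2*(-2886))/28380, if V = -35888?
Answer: 6428283/6331105 ≈ 1.0153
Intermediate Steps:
V/(-29447) + (2*(-2886))/28380 = -35888/(-29447) + (2*(-2886))/28380 = -35888*(-1/29447) - 5772*1/28380 = 35888/29447 - 481/2365 = 6428283/6331105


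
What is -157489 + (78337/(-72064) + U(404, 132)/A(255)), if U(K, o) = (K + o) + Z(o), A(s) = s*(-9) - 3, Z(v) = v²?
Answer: -13041068247037/82801536 ≈ -1.5750e+5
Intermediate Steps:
A(s) = -3 - 9*s (A(s) = -9*s - 3 = -3 - 9*s)
U(K, o) = K + o + o² (U(K, o) = (K + o) + o² = K + o + o²)
-157489 + (78337/(-72064) + U(404, 132)/A(255)) = -157489 + (78337/(-72064) + (404 + 132 + 132²)/(-3 - 9*255)) = -157489 + (78337*(-1/72064) + (404 + 132 + 17424)/(-3 - 2295)) = -157489 + (-78337/72064 + 17960/(-2298)) = -157489 + (-78337/72064 + 17960*(-1/2298)) = -157489 + (-78337/72064 - 8980/1149) = -157489 - 737143933/82801536 = -13041068247037/82801536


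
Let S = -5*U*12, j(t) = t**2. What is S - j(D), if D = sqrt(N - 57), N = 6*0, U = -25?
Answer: 1557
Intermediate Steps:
N = 0
D = I*sqrt(57) (D = sqrt(0 - 57) = sqrt(-57) = I*sqrt(57) ≈ 7.5498*I)
S = 1500 (S = -5*(-25)*12 = 125*12 = 1500)
S - j(D) = 1500 - (I*sqrt(57))**2 = 1500 - 1*(-57) = 1500 + 57 = 1557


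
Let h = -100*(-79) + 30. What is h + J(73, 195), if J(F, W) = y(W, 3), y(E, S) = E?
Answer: 8125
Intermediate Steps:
h = 7930 (h = 7900 + 30 = 7930)
J(F, W) = W
h + J(73, 195) = 7930 + 195 = 8125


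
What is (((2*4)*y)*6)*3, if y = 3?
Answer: 432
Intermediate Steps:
(((2*4)*y)*6)*3 = (((2*4)*3)*6)*3 = ((8*3)*6)*3 = (24*6)*3 = 144*3 = 432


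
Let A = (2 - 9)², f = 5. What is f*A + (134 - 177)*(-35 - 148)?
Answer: 8114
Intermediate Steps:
A = 49 (A = (-7)² = 49)
f*A + (134 - 177)*(-35 - 148) = 5*49 + (134 - 177)*(-35 - 148) = 245 - 43*(-183) = 245 + 7869 = 8114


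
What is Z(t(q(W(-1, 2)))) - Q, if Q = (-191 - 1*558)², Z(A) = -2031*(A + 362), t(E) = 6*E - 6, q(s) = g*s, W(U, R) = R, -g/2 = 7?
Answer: -942829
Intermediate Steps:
g = -14 (g = -2*7 = -14)
q(s) = -14*s
t(E) = -6 + 6*E
Z(A) = -735222 - 2031*A (Z(A) = -2031*(362 + A) = -735222 - 2031*A)
Q = 561001 (Q = (-191 - 558)² = (-749)² = 561001)
Z(t(q(W(-1, 2)))) - Q = (-735222 - 2031*(-6 + 6*(-14*2))) - 1*561001 = (-735222 - 2031*(-6 + 6*(-28))) - 561001 = (-735222 - 2031*(-6 - 168)) - 561001 = (-735222 - 2031*(-174)) - 561001 = (-735222 + 353394) - 561001 = -381828 - 561001 = -942829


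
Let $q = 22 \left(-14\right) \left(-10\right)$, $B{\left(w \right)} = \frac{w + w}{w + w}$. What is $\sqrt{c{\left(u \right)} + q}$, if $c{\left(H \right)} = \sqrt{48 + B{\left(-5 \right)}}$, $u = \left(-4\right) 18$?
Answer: $21 \sqrt{7} \approx 55.561$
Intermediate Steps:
$u = -72$
$B{\left(w \right)} = 1$ ($B{\left(w \right)} = \frac{2 w}{2 w} = 2 w \frac{1}{2 w} = 1$)
$c{\left(H \right)} = 7$ ($c{\left(H \right)} = \sqrt{48 + 1} = \sqrt{49} = 7$)
$q = 3080$ ($q = \left(-308\right) \left(-10\right) = 3080$)
$\sqrt{c{\left(u \right)} + q} = \sqrt{7 + 3080} = \sqrt{3087} = 21 \sqrt{7}$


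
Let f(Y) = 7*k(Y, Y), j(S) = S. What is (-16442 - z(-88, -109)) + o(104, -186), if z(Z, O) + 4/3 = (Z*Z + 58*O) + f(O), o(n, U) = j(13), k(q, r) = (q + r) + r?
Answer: -46682/3 ≈ -15561.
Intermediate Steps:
k(q, r) = q + 2*r
o(n, U) = 13
f(Y) = 21*Y (f(Y) = 7*(Y + 2*Y) = 7*(3*Y) = 21*Y)
z(Z, O) = -4/3 + Z² + 79*O (z(Z, O) = -4/3 + ((Z*Z + 58*O) + 21*O) = -4/3 + ((Z² + 58*O) + 21*O) = -4/3 + (Z² + 79*O) = -4/3 + Z² + 79*O)
(-16442 - z(-88, -109)) + o(104, -186) = (-16442 - (-4/3 + (-88)² + 79*(-109))) + 13 = (-16442 - (-4/3 + 7744 - 8611)) + 13 = (-16442 - 1*(-2605/3)) + 13 = (-16442 + 2605/3) + 13 = -46721/3 + 13 = -46682/3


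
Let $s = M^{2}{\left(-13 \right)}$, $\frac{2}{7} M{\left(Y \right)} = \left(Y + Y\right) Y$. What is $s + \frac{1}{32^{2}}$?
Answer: $\frac{1433076737}{1024} \approx 1.3995 \cdot 10^{6}$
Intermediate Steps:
$M{\left(Y \right)} = 7 Y^{2}$ ($M{\left(Y \right)} = \frac{7 \left(Y + Y\right) Y}{2} = \frac{7 \cdot 2 Y Y}{2} = \frac{7 \cdot 2 Y^{2}}{2} = 7 Y^{2}$)
$s = 1399489$ ($s = \left(7 \left(-13\right)^{2}\right)^{2} = \left(7 \cdot 169\right)^{2} = 1183^{2} = 1399489$)
$s + \frac{1}{32^{2}} = 1399489 + \frac{1}{32^{2}} = 1399489 + \frac{1}{1024} = \frac{1433076737}{1024}$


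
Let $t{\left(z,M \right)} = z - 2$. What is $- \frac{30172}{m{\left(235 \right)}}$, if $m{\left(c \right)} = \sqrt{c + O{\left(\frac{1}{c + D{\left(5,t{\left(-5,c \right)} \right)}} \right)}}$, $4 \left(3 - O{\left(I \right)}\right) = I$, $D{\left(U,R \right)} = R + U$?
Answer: $- \frac{60344 \sqrt{51682895}}{221815} \approx -1955.8$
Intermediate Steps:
$t{\left(z,M \right)} = -2 + z$
$O{\left(I \right)} = 3 - \frac{I}{4}$
$m{\left(c \right)} = \sqrt{3 + c - \frac{1}{4 \left(-2 + c\right)}}$ ($m{\left(c \right)} = \sqrt{c + \left(3 - \frac{1}{4 \left(c + \left(\left(-2 - 5\right) + 5\right)\right)}\right)} = \sqrt{c + \left(3 - \frac{1}{4 \left(c + \left(-7 + 5\right)\right)}\right)} = \sqrt{c + \left(3 - \frac{1}{4 \left(c - 2\right)}\right)} = \sqrt{c + \left(3 - \frac{1}{4 \left(-2 + c\right)}\right)} = \sqrt{3 + c - \frac{1}{4 \left(-2 + c\right)}}$)
$- \frac{30172}{m{\left(235 \right)}} = - \frac{30172}{\frac{1}{2} \sqrt{\frac{-1 + 4 \left(-2 + 235\right) \left(3 + 235\right)}{-2 + 235}}} = - \frac{30172}{\frac{1}{2} \sqrt{\frac{-1 + 4 \cdot 233 \cdot 238}{233}}} = - \frac{30172}{\frac{1}{2} \sqrt{\frac{-1 + 221816}{233}}} = - \frac{30172}{\frac{1}{2} \sqrt{\frac{1}{233} \cdot 221815}} = - \frac{30172}{\frac{1}{2} \sqrt{\frac{221815}{233}}} = - \frac{30172}{\frac{1}{2} \frac{\sqrt{51682895}}{233}} = - \frac{30172}{\frac{1}{466} \sqrt{51682895}} = - 30172 \frac{2 \sqrt{51682895}}{221815} = - \frac{60344 \sqrt{51682895}}{221815}$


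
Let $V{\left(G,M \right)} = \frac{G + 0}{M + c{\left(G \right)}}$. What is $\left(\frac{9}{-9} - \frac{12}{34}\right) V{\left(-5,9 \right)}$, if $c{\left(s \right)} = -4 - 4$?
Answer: $\frac{115}{17} \approx 6.7647$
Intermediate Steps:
$c{\left(s \right)} = -8$ ($c{\left(s \right)} = -4 - 4 = -8$)
$V{\left(G,M \right)} = \frac{G}{-8 + M}$ ($V{\left(G,M \right)} = \frac{G + 0}{M - 8} = \frac{G}{-8 + M}$)
$\left(\frac{9}{-9} - \frac{12}{34}\right) V{\left(-5,9 \right)} = \left(\frac{9}{-9} - \frac{12}{34}\right) \left(- \frac{5}{-8 + 9}\right) = \left(9 \left(- \frac{1}{9}\right) - \frac{6}{17}\right) \left(- \frac{5}{1}\right) = \left(-1 - \frac{6}{17}\right) \left(\left(-5\right) 1\right) = \left(- \frac{23}{17}\right) \left(-5\right) = \frac{115}{17}$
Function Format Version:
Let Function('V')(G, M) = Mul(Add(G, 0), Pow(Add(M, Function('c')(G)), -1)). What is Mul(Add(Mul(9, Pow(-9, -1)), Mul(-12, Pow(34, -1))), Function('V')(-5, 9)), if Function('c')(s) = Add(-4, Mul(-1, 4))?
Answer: Rational(115, 17) ≈ 6.7647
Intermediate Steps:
Function('c')(s) = -8 (Function('c')(s) = Add(-4, -4) = -8)
Function('V')(G, M) = Mul(G, Pow(Add(-8, M), -1)) (Function('V')(G, M) = Mul(Add(G, 0), Pow(Add(M, -8), -1)) = Mul(G, Pow(Add(-8, M), -1)))
Mul(Add(Mul(9, Pow(-9, -1)), Mul(-12, Pow(34, -1))), Function('V')(-5, 9)) = Mul(Add(Mul(9, Pow(-9, -1)), Mul(-12, Pow(34, -1))), Mul(-5, Pow(Add(-8, 9), -1))) = Mul(Add(Mul(9, Rational(-1, 9)), Mul(-12, Rational(1, 34))), Mul(-5, Pow(1, -1))) = Mul(Add(-1, Rational(-6, 17)), Mul(-5, 1)) = Mul(Rational(-23, 17), -5) = Rational(115, 17)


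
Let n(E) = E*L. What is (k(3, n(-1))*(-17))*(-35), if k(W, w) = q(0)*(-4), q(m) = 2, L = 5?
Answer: -4760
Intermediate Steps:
n(E) = 5*E (n(E) = E*5 = 5*E)
k(W, w) = -8 (k(W, w) = 2*(-4) = -8)
(k(3, n(-1))*(-17))*(-35) = -8*(-17)*(-35) = 136*(-35) = -4760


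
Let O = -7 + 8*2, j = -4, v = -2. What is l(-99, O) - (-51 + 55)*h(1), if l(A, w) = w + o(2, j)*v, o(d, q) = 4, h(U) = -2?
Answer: 9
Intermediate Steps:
O = 9 (O = -7 + 16 = 9)
l(A, w) = -8 + w (l(A, w) = w + 4*(-2) = w - 8 = -8 + w)
l(-99, O) - (-51 + 55)*h(1) = (-8 + 9) - (-51 + 55)*(-2) = 1 - 4*(-2) = 1 - 1*(-8) = 1 + 8 = 9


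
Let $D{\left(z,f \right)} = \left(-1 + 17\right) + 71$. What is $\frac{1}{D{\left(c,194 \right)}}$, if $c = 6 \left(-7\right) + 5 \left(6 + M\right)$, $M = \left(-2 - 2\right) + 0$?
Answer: $\frac{1}{87} \approx 0.011494$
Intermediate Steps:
$M = -4$ ($M = -4 + 0 = -4$)
$c = -32$ ($c = 6 \left(-7\right) + 5 \left(6 - 4\right) = -42 + 5 \cdot 2 = -42 + 10 = -32$)
$D{\left(z,f \right)} = 87$ ($D{\left(z,f \right)} = 16 + 71 = 87$)
$\frac{1}{D{\left(c,194 \right)}} = \frac{1}{87}$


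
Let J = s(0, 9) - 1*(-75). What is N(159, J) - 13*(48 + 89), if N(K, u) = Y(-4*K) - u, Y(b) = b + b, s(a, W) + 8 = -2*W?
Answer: -3102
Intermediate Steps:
s(a, W) = -8 - 2*W
J = 49 (J = (-8 - 2*9) - 1*(-75) = (-8 - 18) + 75 = -26 + 75 = 49)
Y(b) = 2*b
N(K, u) = -u - 8*K (N(K, u) = 2*(-4*K) - u = -8*K - u = -u - 8*K)
N(159, J) - 13*(48 + 89) = (-1*49 - 8*159) - 13*(48 + 89) = (-49 - 1272) - 13*137 = -1321 - 1781 = -3102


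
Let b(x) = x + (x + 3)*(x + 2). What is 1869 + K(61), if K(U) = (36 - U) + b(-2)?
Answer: 1842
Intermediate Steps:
b(x) = x + (2 + x)*(3 + x) (b(x) = x + (3 + x)*(2 + x) = x + (2 + x)*(3 + x))
K(U) = 34 - U (K(U) = (36 - U) + (6 + (-2)² + 6*(-2)) = (36 - U) + (6 + 4 - 12) = (36 - U) - 2 = 34 - U)
1869 + K(61) = 1869 + (34 - 1*61) = 1869 + (34 - 61) = 1869 - 27 = 1842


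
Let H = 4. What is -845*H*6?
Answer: -20280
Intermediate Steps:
-845*H*6 = -845*4*6 = -20280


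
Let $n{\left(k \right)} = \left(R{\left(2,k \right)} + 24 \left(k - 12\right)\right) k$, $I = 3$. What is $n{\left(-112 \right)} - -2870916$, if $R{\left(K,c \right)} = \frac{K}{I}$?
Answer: $\frac{9612460}{3} \approx 3.2042 \cdot 10^{6}$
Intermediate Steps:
$R{\left(K,c \right)} = \frac{K}{3}$
$n{\left(k \right)} = k \left(- \frac{862}{3} + 24 k\right)$ ($n{\left(k \right)} = \left(\frac{1}{3} \cdot 2 + 24 \left(k - 12\right)\right) k = \left(\frac{2}{3} + 24 \left(-12 + k\right)\right) k = \left(\frac{2}{3} + \left(-288 + 24 k\right)\right) k = \left(- \frac{862}{3} + 24 k\right) k = k \left(- \frac{862}{3} + 24 k\right)$)
$n{\left(-112 \right)} - -2870916 = \frac{2}{3} \left(-112\right) \left(-431 + 36 \left(-112\right)\right) - -2870916 = \frac{2}{3} \left(-112\right) \left(-431 - 4032\right) + 2870916 = \frac{2}{3} \left(-112\right) \left(-4463\right) + 2870916 = \frac{999712}{3} + 2870916 = \frac{9612460}{3}$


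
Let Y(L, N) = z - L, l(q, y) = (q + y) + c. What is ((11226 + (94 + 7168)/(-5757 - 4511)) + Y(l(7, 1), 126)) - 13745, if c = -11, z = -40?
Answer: -13126135/5134 ≈ -2556.7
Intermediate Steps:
l(q, y) = -11 + q + y (l(q, y) = (q + y) - 11 = -11 + q + y)
Y(L, N) = -40 - L
((11226 + (94 + 7168)/(-5757 - 4511)) + Y(l(7, 1), 126)) - 13745 = ((11226 + (94 + 7168)/(-5757 - 4511)) + (-40 - (-11 + 7 + 1))) - 13745 = ((11226 + 7262/(-10268)) + (-40 - 1*(-3))) - 13745 = ((11226 + 7262*(-1/10268)) + (-40 + 3)) - 13745 = ((11226 - 3631/5134) - 37) - 13745 = (57630653/5134 - 37) - 13745 = 57440695/5134 - 13745 = -13126135/5134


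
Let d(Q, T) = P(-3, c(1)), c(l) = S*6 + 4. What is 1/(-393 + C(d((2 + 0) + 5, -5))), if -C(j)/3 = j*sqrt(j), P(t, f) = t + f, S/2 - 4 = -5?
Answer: -131/55476 - 11*I*sqrt(11)/55476 ≈ -0.0023614 - 0.00065763*I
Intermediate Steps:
S = -2 (S = 8 + 2*(-5) = 8 - 10 = -2)
c(l) = -8 (c(l) = -2*6 + 4 = -12 + 4 = -8)
P(t, f) = f + t
d(Q, T) = -11 (d(Q, T) = -8 - 3 = -11)
C(j) = -3*j**(3/2) (C(j) = -3*j*sqrt(j) = -3*j**(3/2))
1/(-393 + C(d((2 + 0) + 5, -5))) = 1/(-393 - (-33)*I*sqrt(11)) = 1/(-393 + 33*I*sqrt(11))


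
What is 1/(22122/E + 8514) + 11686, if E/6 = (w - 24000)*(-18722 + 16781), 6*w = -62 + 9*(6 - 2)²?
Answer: 4632217429019447/396390328809 ≈ 11686.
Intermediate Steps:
w = 41/3 (w = (-62 + 9*(6 - 2)²)/6 = (-62 + 9*4²)/6 = (-62 + 9*16)/6 = (-62 + 144)/6 = (⅙)*82 = 41/3 ≈ 13.667)
E = 279344838 (E = 6*((41/3 - 24000)*(-18722 + 16781)) = 6*(-71959/3*(-1941)) = 6*46557473 = 279344838)
1/(22122/E + 8514) + 11686 = 1/(22122/279344838 + 8514) + 11686 = 1/(22122*(1/279344838) + 8514) + 11686 = 1/(3687/46557473 + 8514) + 11686 = 1/(396390328809/46557473) + 11686 = 46557473/396390328809 + 11686 = 4632217429019447/396390328809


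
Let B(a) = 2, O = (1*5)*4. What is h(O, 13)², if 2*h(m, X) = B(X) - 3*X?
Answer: 1369/4 ≈ 342.25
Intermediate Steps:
O = 20 (O = 5*4 = 20)
h(m, X) = 1 - 3*X/2 (h(m, X) = (2 - 3*X)/2 = 1 - 3*X/2)
h(O, 13)² = (1 - 3/2*13)² = (1 - 39/2)² = (-37/2)² = 1369/4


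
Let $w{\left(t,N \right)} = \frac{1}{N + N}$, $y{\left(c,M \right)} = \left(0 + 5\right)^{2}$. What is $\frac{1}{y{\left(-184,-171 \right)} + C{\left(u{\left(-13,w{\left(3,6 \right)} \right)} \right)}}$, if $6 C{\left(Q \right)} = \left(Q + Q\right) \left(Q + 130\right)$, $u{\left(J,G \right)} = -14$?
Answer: $- \frac{3}{1549} \approx -0.0019367$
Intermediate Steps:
$y{\left(c,M \right)} = 25$ ($y{\left(c,M \right)} = 5^{2} = 25$)
$w{\left(t,N \right)} = \frac{1}{2 N}$
$C{\left(Q \right)} = \frac{Q \left(130 + Q\right)}{3}$ ($C{\left(Q \right)} = \frac{\left(Q + Q\right) \left(Q + 130\right)}{6} = \frac{2 Q \left(130 + Q\right)}{6} = \frac{Q \left(130 + Q\right)}{3}$)
$\frac{1}{y{\left(-184,-171 \right)} + C{\left(u{\left(-13,w{\left(3,6 \right)} \right)} \right)}} = \frac{1}{25 + \frac{1}{3} \left(-14\right) \left(130 - 14\right)} = \frac{1}{25 + \frac{1}{3} \left(-14\right) 116} = \frac{1}{25 - \frac{1624}{3}} = \frac{1}{- \frac{1549}{3}} = - \frac{3}{1549}$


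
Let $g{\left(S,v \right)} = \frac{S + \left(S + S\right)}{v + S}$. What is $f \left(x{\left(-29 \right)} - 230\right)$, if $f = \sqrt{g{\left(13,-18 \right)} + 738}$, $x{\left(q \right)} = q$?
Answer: $- \frac{259 \sqrt{18255}}{5} \approx -6998.8$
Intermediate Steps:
$g{\left(S,v \right)} = \frac{3 S}{S + v}$ ($g{\left(S,v \right)} = \frac{S + 2 S}{S + v} = \frac{3 S}{S + v}$)
$f = \frac{\sqrt{18255}}{5}$ ($f = \sqrt{3 \cdot 13 \frac{1}{13 - 18} + 738} = \sqrt{3 \cdot 13 \frac{1}{-5} + 738} = \sqrt{3 \cdot 13 \left(- \frac{1}{5}\right) + 738} = \sqrt{- \frac{39}{5} + 738} = \sqrt{\frac{3651}{5}} = \frac{\sqrt{18255}}{5} \approx 27.022$)
$f \left(x{\left(-29 \right)} - 230\right) = \frac{\sqrt{18255}}{5} \left(-29 - 230\right) = \frac{\sqrt{18255}}{5} \left(-259\right) = - \frac{259 \sqrt{18255}}{5}$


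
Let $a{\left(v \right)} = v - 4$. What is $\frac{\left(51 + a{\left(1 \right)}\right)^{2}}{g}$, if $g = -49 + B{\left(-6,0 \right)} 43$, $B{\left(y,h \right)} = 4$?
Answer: $\frac{768}{41} \approx 18.732$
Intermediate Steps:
$a{\left(v \right)} = -4 + v$ ($a{\left(v \right)} = v - 4 = -4 + v$)
$g = 123$ ($g = -49 + 4 \cdot 43 = -49 + 172 = 123$)
$\frac{\left(51 + a{\left(1 \right)}\right)^{2}}{g} = \frac{\left(51 + \left(-4 + 1\right)\right)^{2}}{123} = \left(51 - 3\right)^{2} \cdot \frac{1}{123} = 48^{2} \cdot \frac{1}{123} = 2304 \cdot \frac{1}{123} = \frac{768}{41}$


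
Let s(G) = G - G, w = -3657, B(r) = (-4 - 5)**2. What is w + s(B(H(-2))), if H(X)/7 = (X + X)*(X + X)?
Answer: -3657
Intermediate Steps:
H(X) = 28*X**2 (H(X) = 7*((X + X)*(X + X)) = 7*((2*X)*(2*X)) = 7*(4*X**2) = 28*X**2)
B(r) = 81 (B(r) = (-9)**2 = 81)
s(G) = 0
w + s(B(H(-2))) = -3657 + 0 = -3657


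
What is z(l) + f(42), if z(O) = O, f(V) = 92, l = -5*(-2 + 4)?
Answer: 82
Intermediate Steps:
l = -10 (l = -5*2 = -10)
z(l) + f(42) = -10 + 92 = 82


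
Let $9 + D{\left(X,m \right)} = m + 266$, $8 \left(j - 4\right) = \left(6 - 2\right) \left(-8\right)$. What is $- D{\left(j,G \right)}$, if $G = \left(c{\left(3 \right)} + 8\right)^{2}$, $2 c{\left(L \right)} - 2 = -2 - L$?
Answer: $- \frac{1197}{4} \approx -299.25$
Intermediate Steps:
$c{\left(L \right)} = - \frac{L}{2}$ ($c{\left(L \right)} = 1 + \frac{-2 - L}{2} = 1 - \left(1 + \frac{L}{2}\right) = - \frac{L}{2}$)
$j = 0$ ($j = 4 + \frac{\left(6 - 2\right) \left(-8\right)}{8} = 4 + \frac{4 \left(-8\right)}{8} = 4 + \frac{1}{8} \left(-32\right) = 4 - 4 = 0$)
$G = \frac{169}{4}$ ($G = \left(\left(- \frac{1}{2}\right) 3 + 8\right)^{2} = \left(- \frac{3}{2} + 8\right)^{2} = \left(\frac{13}{2}\right)^{2} = \frac{169}{4} \approx 42.25$)
$D{\left(X,m \right)} = 257 + m$ ($D{\left(X,m \right)} = -9 + \left(m + 266\right) = -9 + \left(266 + m\right) = 257 + m$)
$- D{\left(j,G \right)} = - (257 + \frac{169}{4}) = \left(-1\right) \frac{1197}{4} = - \frac{1197}{4}$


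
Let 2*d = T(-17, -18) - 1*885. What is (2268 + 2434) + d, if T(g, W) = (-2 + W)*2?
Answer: 8479/2 ≈ 4239.5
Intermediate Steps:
T(g, W) = -4 + 2*W
d = -925/2 (d = ((-4 + 2*(-18)) - 1*885)/2 = ((-4 - 36) - 885)/2 = (-40 - 885)/2 = (½)*(-925) = -925/2 ≈ -462.50)
(2268 + 2434) + d = (2268 + 2434) - 925/2 = 4702 - 925/2 = 8479/2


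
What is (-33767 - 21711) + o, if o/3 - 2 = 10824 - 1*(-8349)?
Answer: 2047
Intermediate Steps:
o = 57525 (o = 6 + 3*(10824 - 1*(-8349)) = 6 + 3*(10824 + 8349) = 6 + 3*19173 = 6 + 57519 = 57525)
(-33767 - 21711) + o = (-33767 - 21711) + 57525 = -55478 + 57525 = 2047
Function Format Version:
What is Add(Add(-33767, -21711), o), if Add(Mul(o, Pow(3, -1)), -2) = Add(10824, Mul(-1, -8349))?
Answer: 2047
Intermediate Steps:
o = 57525 (o = Add(6, Mul(3, Add(10824, Mul(-1, -8349)))) = Add(6, Mul(3, Add(10824, 8349))) = Add(6, Mul(3, 19173)) = Add(6, 57519) = 57525)
Add(Add(-33767, -21711), o) = Add(Add(-33767, -21711), 57525) = Add(-55478, 57525) = 2047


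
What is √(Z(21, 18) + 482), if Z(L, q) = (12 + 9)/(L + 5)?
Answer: √326378/26 ≈ 21.973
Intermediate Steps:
Z(L, q) = 21/(5 + L)
√(Z(21, 18) + 482) = √(21/(5 + 21) + 482) = √(21/26 + 482) = √(12553/26) = √326378/26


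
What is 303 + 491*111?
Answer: 54804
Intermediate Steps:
303 + 491*111 = 303 + 54501 = 54804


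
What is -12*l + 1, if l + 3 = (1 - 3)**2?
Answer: -11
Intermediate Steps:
l = 1 (l = -3 + (1 - 3)**2 = -3 + (-2)**2 = -3 + 4 = 1)
-12*l + 1 = -12*1 + 1 = -12 + 1 = -11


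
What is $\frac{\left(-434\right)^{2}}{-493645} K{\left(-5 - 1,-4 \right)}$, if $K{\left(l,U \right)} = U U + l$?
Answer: $- \frac{376712}{98729} \approx -3.8156$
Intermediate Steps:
$K{\left(l,U \right)} = l + U^{2}$ ($K{\left(l,U \right)} = U^{2} + l = l + U^{2}$)
$\frac{\left(-434\right)^{2}}{-493645} K{\left(-5 - 1,-4 \right)} = \frac{\left(-434\right)^{2}}{-493645} \left(\left(-5 - 1\right) + \left(-4\right)^{2}\right) = 188356 \left(- \frac{1}{493645}\right) \left(\left(-5 - 1\right) + 16\right) = - \frac{188356 \left(-6 + 16\right)}{493645} = \left(- \frac{188356}{493645}\right) 10 = - \frac{376712}{98729}$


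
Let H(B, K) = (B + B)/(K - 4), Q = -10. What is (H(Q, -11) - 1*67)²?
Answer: 38809/9 ≈ 4312.1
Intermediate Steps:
H(B, K) = 2*B/(-4 + K) (H(B, K) = (2*B)/(-4 + K) = 2*B/(-4 + K))
(H(Q, -11) - 1*67)² = (2*(-10)/(-4 - 11) - 1*67)² = (2*(-10)/(-15) - 67)² = (2*(-10)*(-1/15) - 67)² = (4/3 - 67)² = (-197/3)² = 38809/9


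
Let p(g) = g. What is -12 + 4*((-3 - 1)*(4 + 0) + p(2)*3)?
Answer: -52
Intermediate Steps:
-12 + 4*((-3 - 1)*(4 + 0) + p(2)*3) = -12 + 4*((-3 - 1)*(4 + 0) + 2*3) = -12 + 4*(-4*4 + 6) = -12 + 4*(-16 + 6) = -12 + 4*(-10) = -12 - 40 = -52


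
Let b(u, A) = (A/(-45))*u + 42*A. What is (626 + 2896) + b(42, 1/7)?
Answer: 52918/15 ≈ 3527.9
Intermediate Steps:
b(u, A) = 42*A - A*u/45 (b(u, A) = (A*(-1/45))*u + 42*A = (-A/45)*u + 42*A = -A*u/45 + 42*A = 42*A - A*u/45)
(626 + 2896) + b(42, 1/7) = (626 + 2896) + (1/45)*(1890 - 1*42)/7 = 3522 + (1/45)*(1/7)*(1890 - 42) = 3522 + (1/45)*(1/7)*1848 = 3522 + 88/15 = 52918/15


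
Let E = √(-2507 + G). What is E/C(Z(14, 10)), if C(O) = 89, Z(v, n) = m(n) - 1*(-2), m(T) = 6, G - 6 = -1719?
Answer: 2*I*√1055/89 ≈ 0.72991*I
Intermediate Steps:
G = -1713 (G = 6 - 1719 = -1713)
Z(v, n) = 8 (Z(v, n) = 6 - 1*(-2) = 6 + 2 = 8)
E = 2*I*√1055 (E = √(-2507 - 1713) = √(-4220) = 2*I*√1055 ≈ 64.962*I)
E/C(Z(14, 10)) = (2*I*√1055)/89 = (2*I*√1055)*(1/89) = 2*I*√1055/89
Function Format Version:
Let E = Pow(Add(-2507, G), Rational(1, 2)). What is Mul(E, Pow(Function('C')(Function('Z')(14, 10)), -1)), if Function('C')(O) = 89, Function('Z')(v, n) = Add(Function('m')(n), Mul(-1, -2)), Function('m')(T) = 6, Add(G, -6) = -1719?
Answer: Mul(Rational(2, 89), I, Pow(1055, Rational(1, 2))) ≈ Mul(0.72991, I)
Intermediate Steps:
G = -1713 (G = Add(6, -1719) = -1713)
Function('Z')(v, n) = 8 (Function('Z')(v, n) = Add(6, Mul(-1, -2)) = Add(6, 2) = 8)
E = Mul(2, I, Pow(1055, Rational(1, 2))) (E = Pow(Add(-2507, -1713), Rational(1, 2)) = Pow(-4220, Rational(1, 2)) = Mul(2, I, Pow(1055, Rational(1, 2))) ≈ Mul(64.962, I))
Mul(E, Pow(Function('C')(Function('Z')(14, 10)), -1)) = Mul(Mul(2, I, Pow(1055, Rational(1, 2))), Pow(89, -1)) = Mul(Mul(2, I, Pow(1055, Rational(1, 2))), Rational(1, 89)) = Mul(Rational(2, 89), I, Pow(1055, Rational(1, 2)))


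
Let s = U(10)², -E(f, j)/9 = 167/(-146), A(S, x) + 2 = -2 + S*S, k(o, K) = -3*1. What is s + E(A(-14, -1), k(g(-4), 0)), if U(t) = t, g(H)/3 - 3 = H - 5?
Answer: 16103/146 ≈ 110.29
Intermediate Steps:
g(H) = -6 + 3*H (g(H) = 9 + 3*(H - 5) = 9 + 3*(-5 + H) = 9 + (-15 + 3*H) = -6 + 3*H)
k(o, K) = -3
A(S, x) = -4 + S² (A(S, x) = -2 + (-2 + S*S) = -2 + (-2 + S²) = -4 + S²)
E(f, j) = 1503/146 (E(f, j) = -1503/(-146) = -1503*(-1)/146 = -9*(-167/146) = 1503/146)
s = 100 (s = 10² = 100)
s + E(A(-14, -1), k(g(-4), 0)) = 100 + 1503/146 = 16103/146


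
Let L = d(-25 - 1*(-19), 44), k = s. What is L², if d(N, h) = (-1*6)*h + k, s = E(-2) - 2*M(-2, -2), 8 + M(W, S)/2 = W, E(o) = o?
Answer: 51076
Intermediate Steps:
M(W, S) = -16 + 2*W
s = 38 (s = -2 - 2*(-16 + 2*(-2)) = -2 - 2*(-16 - 4) = -2 - 2*(-20) = -2 + 40 = 38)
k = 38
d(N, h) = 38 - 6*h (d(N, h) = (-1*6)*h + 38 = -6*h + 38 = 38 - 6*h)
L = -226 (L = 38 - 6*44 = 38 - 264 = -226)
L² = (-226)² = 51076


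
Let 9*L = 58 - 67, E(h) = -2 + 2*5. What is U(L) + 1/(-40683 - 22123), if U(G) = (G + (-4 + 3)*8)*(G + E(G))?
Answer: -3956779/62806 ≈ -63.000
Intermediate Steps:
E(h) = 8 (E(h) = -2 + 10 = 8)
L = -1 (L = (58 - 67)/9 = (⅑)*(-9) = -1)
U(G) = (-8 + G)*(8 + G) (U(G) = (G + (-4 + 3)*8)*(G + 8) = (G - 1*8)*(8 + G) = (G - 8)*(8 + G) = (-8 + G)*(8 + G))
U(L) + 1/(-40683 - 22123) = (-64 + (-1)²) + 1/(-40683 - 22123) = (-64 + 1) + 1/(-62806) = -63 - 1/62806 = -3956779/62806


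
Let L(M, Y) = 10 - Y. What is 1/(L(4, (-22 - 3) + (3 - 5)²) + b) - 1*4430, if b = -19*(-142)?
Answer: -12089469/2729 ≈ -4430.0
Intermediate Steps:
b = 2698
1/(L(4, (-22 - 3) + (3 - 5)²) + b) - 1*4430 = 1/((10 - ((-22 - 3) + (3 - 5)²)) + 2698) - 1*4430 = 1/((10 - (-25 + (-2)²)) + 2698) - 4430 = 1/((10 - (-25 + 4)) + 2698) - 4430 = 1/((10 - 1*(-21)) + 2698) - 4430 = 1/((10 + 21) + 2698) - 4430 = 1/(31 + 2698) - 4430 = 1/2729 - 4430 = -12089469/2729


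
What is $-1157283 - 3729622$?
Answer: $-4886905$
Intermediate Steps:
$-1157283 - 3729622 = -4886905$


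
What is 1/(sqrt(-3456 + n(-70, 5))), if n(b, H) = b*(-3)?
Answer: -I*sqrt(3246)/3246 ≈ -0.017552*I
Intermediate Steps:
n(b, H) = -3*b
1/(sqrt(-3456 + n(-70, 5))) = 1/(sqrt(-3456 - 3*(-70))) = 1/(sqrt(-3456 + 210)) = 1/(sqrt(-3246)) = 1/(I*sqrt(3246)) = -I*sqrt(3246)/3246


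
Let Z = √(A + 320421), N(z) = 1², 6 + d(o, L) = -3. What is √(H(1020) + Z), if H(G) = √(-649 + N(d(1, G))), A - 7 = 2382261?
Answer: √(√2702689 + 18*I*√2) ≈ 40.547 + 0.3139*I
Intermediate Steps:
A = 2382268 (A = 7 + 2382261 = 2382268)
d(o, L) = -9 (d(o, L) = -6 - 3 = -9)
N(z) = 1
Z = √2702689 (Z = √(2382268 + 320421) = √2702689 ≈ 1644.0)
H(G) = 18*I*√2 (H(G) = √(-649 + 1) = √(-648) = 18*I*√2)
√(H(1020) + Z) = √(18*I*√2 + √2702689) = √(√2702689 + 18*I*√2)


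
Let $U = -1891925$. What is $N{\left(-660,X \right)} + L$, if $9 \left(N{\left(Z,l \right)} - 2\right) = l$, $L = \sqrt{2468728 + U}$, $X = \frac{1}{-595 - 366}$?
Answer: $\frac{17297}{8649} + \sqrt{576803} \approx 761.48$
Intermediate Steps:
$X = - \frac{1}{961}$ ($X = \frac{1}{-961} = - \frac{1}{961} \approx -0.0010406$)
$L = \sqrt{576803}$ ($L = \sqrt{2468728 - 1891925} = \sqrt{576803} \approx 759.48$)
$N{\left(Z,l \right)} = 2 + \frac{l}{9}$
$N{\left(-660,X \right)} + L = \left(2 + \frac{1}{9} \left(- \frac{1}{961}\right)\right) + \sqrt{576803} = \left(2 - \frac{1}{8649}\right) + \sqrt{576803} = \frac{17297}{8649} + \sqrt{576803}$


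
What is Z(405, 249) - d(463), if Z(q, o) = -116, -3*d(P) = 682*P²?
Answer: 146199310/3 ≈ 4.8733e+7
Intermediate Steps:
d(P) = -682*P²/3
Z(405, 249) - d(463) = -116 - (-682)*463²/3 = -116 - (-682)*214369/3 = -116 - 1*(-146199658/3) = -116 + 146199658/3 = 146199310/3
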